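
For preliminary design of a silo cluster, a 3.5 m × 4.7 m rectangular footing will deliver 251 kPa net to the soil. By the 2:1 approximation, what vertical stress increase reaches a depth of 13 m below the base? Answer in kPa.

Δσ_z ≈ 14.1 kPa

By the 2:1 method the load spreads at 1 horizontal : 2 vertical, so at depth z the loaded area has grown by z in each plan dimension:
Δσ = qBL/((B+z)(L+z)) = 251×3.5×4.7/((3.5+13)(4.7+13)) = 14.138 kPa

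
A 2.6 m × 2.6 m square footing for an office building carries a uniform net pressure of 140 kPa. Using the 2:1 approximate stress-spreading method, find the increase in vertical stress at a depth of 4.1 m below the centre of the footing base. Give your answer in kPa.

By the 2:1 method the load spreads at 1 horizontal : 2 vertical, so at depth z the loaded area has grown by z in each plan dimension:
Δσ = qBL/((B+z)(L+z)) = 140×2.6×2.6/((2.6+4.1)(2.6+4.1)) = 21.083 kPa

Δσ_z ≈ 21.1 kPa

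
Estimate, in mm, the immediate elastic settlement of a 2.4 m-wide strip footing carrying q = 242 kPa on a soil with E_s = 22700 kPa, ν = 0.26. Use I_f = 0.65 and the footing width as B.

S_e ≈ 15.5 mm

Immediate (elastic) settlement: S_e = q·B·(1−ν²)/E_s · I_f.
S_e = 242 × 2.4 × (1 − 0.26²) / 22700 × 0.65
    = 242 × 2.4 × 0.9324 / 22700 × 0.65
    = 0.01551 m = 15.51 mm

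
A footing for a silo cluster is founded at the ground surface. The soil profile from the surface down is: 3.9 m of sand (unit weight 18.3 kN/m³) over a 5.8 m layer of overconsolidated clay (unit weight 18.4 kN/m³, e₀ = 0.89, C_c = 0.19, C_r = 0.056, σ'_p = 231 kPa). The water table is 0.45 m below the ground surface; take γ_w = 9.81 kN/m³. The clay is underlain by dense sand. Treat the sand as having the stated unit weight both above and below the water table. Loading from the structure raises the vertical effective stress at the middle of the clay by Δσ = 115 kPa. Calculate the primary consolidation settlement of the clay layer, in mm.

S_c ≈ 78 mm

Mid-depth of clay below the ground surface: z = 3.9 + 5.8/2 = 6.8 m.
Total vertical stress at mid-clay: σ_v = 18.3×3.9 + 18.4×2.9 = 124.73 kPa.
Pore pressure: u = 9.81×(6.8 − 0.45) = 62.294 kPa.
Initial effective stress: σ'_0 = σ_v − u = 124.73 − 62.294 = 62.436 kPa.
Final effective stress: σ'_f = 62.436 + 115 = 177.44 kPa.
σ'_f = 177.44 ≤ σ'_p = 231 kPa, so the clay remains overconsolidated and only the recompression index applies:
S_c = C_r·H/(1+e₀)·log₁₀(σ'_f/σ'_0) = 0.056×5.8/1.89×log₁₀(177.44/62.436)
    = 0.17185 × 0.45362 = 0.07796 m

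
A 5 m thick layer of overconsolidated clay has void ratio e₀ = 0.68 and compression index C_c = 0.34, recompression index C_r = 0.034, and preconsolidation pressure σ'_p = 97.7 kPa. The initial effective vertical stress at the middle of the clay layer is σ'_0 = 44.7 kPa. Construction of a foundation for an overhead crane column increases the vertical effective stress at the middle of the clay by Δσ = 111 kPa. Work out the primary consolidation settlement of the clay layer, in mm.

Final effective stress: σ'_f = 44.7 + 111 = 155.7 kPa.
σ'_f = 155.7 > σ'_p = 97.7 kPa, so the stress path crosses the preconsolidation pressure — recompression up to σ'_p, then virgin compression beyond:
S_c = H/(1+e₀)·[C_r·log₁₀(σ'_p/σ'_0) + C_c·log₁₀(σ'_f/σ'_p)]
    = 5/1.68 × [0.034×log₁₀(97.7/44.7) + 0.34×log₁₀(155.7/97.7)]
    = 2.9762 × [0.011546 + 0.068814] = 0.2392 m

S_c ≈ 239 mm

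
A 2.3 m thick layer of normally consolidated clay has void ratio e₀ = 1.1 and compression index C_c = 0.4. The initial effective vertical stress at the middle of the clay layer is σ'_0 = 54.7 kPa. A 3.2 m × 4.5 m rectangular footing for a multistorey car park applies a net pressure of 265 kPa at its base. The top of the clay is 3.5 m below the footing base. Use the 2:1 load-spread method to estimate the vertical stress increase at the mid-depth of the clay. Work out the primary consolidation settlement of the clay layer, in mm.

Mid-depth of clay below the footing base: z = 3.5 + 2.3/2 = 4.65 m.
Stress increase at mid-clay by the 2:1 spreading method:
Δσ = qBL/((B+z)(L+z)) = 265×3.2×4.5/((3.2+4.65)(4.5+4.65)) = 53.127 kPa
Final effective stress: σ'_f = σ'_0 + Δσ = 54.7 + 53.127 = 107.83 kPa.
Normally consolidated clay, so the full stress increment lies on the virgin compression line:
S_c = C_c·H/(1+e₀)·log₁₀(σ'_f/σ'_0) = 0.4×2.3/(1+1.1)×log₁₀(107.83/54.7)
    = 0.4381 × 0.29475 = 0.1291 m

S_c ≈ 129 mm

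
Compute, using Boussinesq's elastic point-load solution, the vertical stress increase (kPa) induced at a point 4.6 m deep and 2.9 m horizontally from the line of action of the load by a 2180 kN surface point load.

Δσ_z ≈ 21.3 kPa

Boussinesq vertical stress below a point load on an elastic half-space:
Δσ_z = 3P/(2πz²) · [1 + (r/z)²]^(−5/2)
r/z = 2.9/4.6 = 0.63043; [1+(r/z)²]^(−5/2) = 0.43317.
Δσ_z = 3×2180/(2π×4.6²) × 0.43317 = 49.191 × 0.43317 = 21.31 kPa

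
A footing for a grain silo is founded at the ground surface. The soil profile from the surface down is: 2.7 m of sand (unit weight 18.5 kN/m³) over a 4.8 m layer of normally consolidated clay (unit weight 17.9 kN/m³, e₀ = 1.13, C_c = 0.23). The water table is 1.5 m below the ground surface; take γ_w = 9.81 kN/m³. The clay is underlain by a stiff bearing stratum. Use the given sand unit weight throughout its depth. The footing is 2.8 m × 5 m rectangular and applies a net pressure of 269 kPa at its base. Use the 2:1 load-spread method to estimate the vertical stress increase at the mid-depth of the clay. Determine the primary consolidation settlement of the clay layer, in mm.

Mid-depth of clay below the ground surface: z = 2.7 + 4.8/2 = 5.1 m.
Total vertical stress at mid-clay: σ_v = 18.5×2.7 + 17.9×2.4 = 92.91 kPa.
Pore pressure: u = 9.81×(5.1 − 1.5) = 35.316 kPa.
Initial effective stress: σ'_0 = σ_v − u = 92.91 − 35.316 = 57.594 kPa.
Stress increase at mid-clay by the 2:1 spreading method:
Δσ = qBL/((B+z)(L+z)) = 269×2.8×5/((2.8+5.1)(5+5.1)) = 47.199 kPa
Final effective stress: σ'_f = σ'_0 + Δσ = 57.594 + 47.199 = 104.79 kPa.
Normally consolidated clay, so the full stress increment lies on the virgin compression line:
S_c = C_c·H/(1+e₀)·log₁₀(σ'_f/σ'_0) = 0.23×4.8/(1+1.13)×log₁₀(104.79/57.594)
    = 0.51831 × 0.25994 = 0.1347 m

S_c ≈ 135 mm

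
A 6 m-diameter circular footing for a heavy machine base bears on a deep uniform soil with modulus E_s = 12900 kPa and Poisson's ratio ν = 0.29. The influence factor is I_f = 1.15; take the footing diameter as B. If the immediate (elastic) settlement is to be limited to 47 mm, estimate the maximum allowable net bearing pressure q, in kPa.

q ≈ 95.9 kPa

S_e = q·B·(1−ν²)/E_s · I_f  ⇒  q = S_e·E_s / (B·(1−ν²)·I_f).
q = 0.047 × 12900 / (6 × 0.9159 × 1.15) = 95.94 kPa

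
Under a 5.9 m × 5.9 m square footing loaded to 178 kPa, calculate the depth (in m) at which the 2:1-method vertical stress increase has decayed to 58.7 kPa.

2:1 spreading — at depth z the loaded area has grown by z in each plan dimension:
qB²/(B+z)² = Δσ_z ⇒ z = B(√(q/Δσ_z) − 1) = 5.9×(√(178/58.7) − 1) = 4.374 m

z ≈ 4.37 m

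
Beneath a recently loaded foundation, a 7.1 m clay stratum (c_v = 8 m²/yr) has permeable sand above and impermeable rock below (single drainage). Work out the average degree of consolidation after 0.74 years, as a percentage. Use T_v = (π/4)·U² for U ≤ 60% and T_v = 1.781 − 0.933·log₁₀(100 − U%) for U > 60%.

Drainage path length: H_d = H = 7.1 m (single drainage).
T_v = c_v·t/H_d² = 8×0.74/7.1² = 0.11744.
T_v = 0.11744 corresponds to the U ≤ 60% branch:
U = √(4T_v/π) = 0.3867

U ≈ 38.7 %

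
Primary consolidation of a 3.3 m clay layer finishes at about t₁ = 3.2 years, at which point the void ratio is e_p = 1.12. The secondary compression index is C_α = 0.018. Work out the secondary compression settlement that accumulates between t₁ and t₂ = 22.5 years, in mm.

S_s ≈ 23.7 mm

Secondary compression: S_s = C_α·H/(1+e_p)·log₁₀(t₂/t₁)
S_s = 0.018×3.3/(1+1.12)×log₁₀(22.5/3.2)
    = 0.02802 × 0.847 = 0.02373 m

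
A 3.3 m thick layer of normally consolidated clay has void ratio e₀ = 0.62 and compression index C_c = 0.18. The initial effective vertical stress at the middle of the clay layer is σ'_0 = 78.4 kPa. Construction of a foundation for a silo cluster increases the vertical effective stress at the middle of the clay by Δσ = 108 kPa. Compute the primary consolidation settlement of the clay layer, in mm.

Final effective stress: σ'_f = σ'_0 + Δσ = 78.4 + 108 = 186.4 kPa.
Normally consolidated clay, so the full stress increment lies on the virgin compression line:
S_c = C_c·H/(1+e₀)·log₁₀(σ'_f/σ'_0) = 0.18×3.3/(1+0.62)×log₁₀(186.4/78.4)
    = 0.36667 × 0.37613 = 0.1379 m

S_c ≈ 138 mm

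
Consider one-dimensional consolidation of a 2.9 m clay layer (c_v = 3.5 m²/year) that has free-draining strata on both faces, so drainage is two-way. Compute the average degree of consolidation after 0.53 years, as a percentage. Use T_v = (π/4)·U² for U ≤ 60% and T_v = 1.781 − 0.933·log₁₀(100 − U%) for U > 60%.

U ≈ 90.8 %

Drainage path length: H_d = H/2 = 1.45 m (double drainage).
T_v = c_v·t/H_d² = 3.5×0.53/1.45² = 0.88228.
T_v = 0.88228 corresponds to the U > 60% branch:
U = 1 − 10^((1.781 − T_v)/0.933)/100 = 0.9081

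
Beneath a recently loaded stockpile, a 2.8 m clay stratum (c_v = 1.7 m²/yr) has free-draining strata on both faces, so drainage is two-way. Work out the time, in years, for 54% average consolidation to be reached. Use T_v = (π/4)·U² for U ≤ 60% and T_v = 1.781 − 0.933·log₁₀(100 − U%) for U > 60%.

Drainage path length: H_d = H/2 = 1.4 m (double drainage).
U ≤ 60%: T_v = (π/4)·U² = (π/4)×0.54² = 0.22902.
t = T_v·H_d²/c_v = 0.22902×1.4²/1.7 = 0.264 years.

t ≈ 0.264 years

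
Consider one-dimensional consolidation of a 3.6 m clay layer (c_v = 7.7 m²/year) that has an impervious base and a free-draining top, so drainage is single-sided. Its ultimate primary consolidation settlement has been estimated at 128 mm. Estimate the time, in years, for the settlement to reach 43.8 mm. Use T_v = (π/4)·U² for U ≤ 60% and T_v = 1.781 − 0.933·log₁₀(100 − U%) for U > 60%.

t ≈ 0.155 years

Drainage path length: H_d = H = 3.6 m (single drainage).
U = S(t)/S_ult = 43.8/128 = 0.3422.
U ≤ 60%: T_v = (π/4)·U² = (π/4)×0.34219² = 0.091964.
t = T_v·H_d²/c_v = 0.091964×3.6²/7.7 = 0.1548 years.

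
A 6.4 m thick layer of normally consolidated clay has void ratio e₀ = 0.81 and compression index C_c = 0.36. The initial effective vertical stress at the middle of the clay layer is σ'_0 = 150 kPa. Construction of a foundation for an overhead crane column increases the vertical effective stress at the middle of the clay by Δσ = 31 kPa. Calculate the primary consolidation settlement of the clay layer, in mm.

S_c ≈ 104 mm

Final effective stress: σ'_f = σ'_0 + Δσ = 150 + 31 = 181 kPa.
Normally consolidated clay, so the full stress increment lies on the virgin compression line:
S_c = C_c·H/(1+e₀)·log₁₀(σ'_f/σ'_0) = 0.36×6.4/(1+0.81)×log₁₀(181/150)
    = 1.2729 × 0.081587 = 0.1039 m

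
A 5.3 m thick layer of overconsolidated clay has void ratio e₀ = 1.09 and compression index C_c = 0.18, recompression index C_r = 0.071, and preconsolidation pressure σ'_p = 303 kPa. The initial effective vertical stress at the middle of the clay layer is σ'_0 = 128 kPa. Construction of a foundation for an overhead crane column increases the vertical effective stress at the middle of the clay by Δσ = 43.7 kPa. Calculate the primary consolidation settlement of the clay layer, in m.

Final effective stress: σ'_f = 128 + 43.7 = 171.7 kPa.
σ'_f = 171.7 ≤ σ'_p = 303 kPa, so the clay remains overconsolidated and only the recompression index applies:
S_c = C_r·H/(1+e₀)·log₁₀(σ'_f/σ'_0) = 0.071×5.3/2.09×log₁₀(171.7/128)
    = 0.18005 × 0.12756 = 0.02297 m

S_c ≈ 0.023 m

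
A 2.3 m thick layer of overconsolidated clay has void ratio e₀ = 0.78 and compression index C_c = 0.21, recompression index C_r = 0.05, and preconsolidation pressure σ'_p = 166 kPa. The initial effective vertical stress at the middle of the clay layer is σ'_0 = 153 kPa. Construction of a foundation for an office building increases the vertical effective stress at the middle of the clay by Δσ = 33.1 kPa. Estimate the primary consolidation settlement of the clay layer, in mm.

S_c ≈ 15.8 mm

Final effective stress: σ'_f = 153 + 33.1 = 186.1 kPa.
σ'_f = 186.1 > σ'_p = 166 kPa, so the stress path crosses the preconsolidation pressure — recompression up to σ'_p, then virgin compression beyond:
S_c = H/(1+e₀)·[C_r·log₁₀(σ'_p/σ'_0) + C_c·log₁₀(σ'_f/σ'_p)]
    = 2.3/1.78 × [0.05×log₁₀(166/153) + 0.21×log₁₀(186.1/166)]
    = 1.2921 × [0.0017708 + 0.010424] = 0.01576 m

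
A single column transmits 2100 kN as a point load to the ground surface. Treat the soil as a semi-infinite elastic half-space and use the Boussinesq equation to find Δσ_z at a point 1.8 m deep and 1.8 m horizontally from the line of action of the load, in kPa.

Δσ_z ≈ 54.7 kPa

Boussinesq vertical stress below a point load on an elastic half-space:
Δσ_z = 3P/(2πz²) · [1 + (r/z)²]^(−5/2)
r/z = 1.8/1.8 = 1; [1+(r/z)²]^(−5/2) = 0.17678.
Δσ_z = 3×2100/(2π×1.8²) × 0.17678 = 309.47 × 0.17678 = 54.71 kPa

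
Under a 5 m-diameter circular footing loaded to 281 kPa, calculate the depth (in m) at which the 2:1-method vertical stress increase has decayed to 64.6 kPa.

2:1 spreading — at depth z the loaded area has grown by z in each plan dimension:
qD²/(D+z)² = Δσ_z ⇒ z = D(√(q/Δσ_z) − 1) = 5×(√(281/64.6) − 1) = 5.428 m

z ≈ 5.43 m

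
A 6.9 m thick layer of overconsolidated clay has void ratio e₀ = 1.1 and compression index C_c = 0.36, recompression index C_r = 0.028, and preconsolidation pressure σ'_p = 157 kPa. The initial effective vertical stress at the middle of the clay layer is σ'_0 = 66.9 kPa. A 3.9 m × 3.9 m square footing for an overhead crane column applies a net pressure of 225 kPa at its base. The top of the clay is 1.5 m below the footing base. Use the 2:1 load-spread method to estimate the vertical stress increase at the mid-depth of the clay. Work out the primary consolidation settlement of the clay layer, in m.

S_c ≈ 0.0201 m

Mid-depth of clay below the footing base: z = 1.5 + 6.9/2 = 4.95 m.
Stress increase at mid-clay by the 2:1 spreading method:
Δσ = qBL/((B+z)(L+z)) = 225×3.9×3.9/((3.9+4.95)(3.9+4.95)) = 43.694 kPa
Final effective stress: σ'_f = 66.9 + 43.694 = 110.59 kPa.
σ'_f = 110.59 ≤ σ'_p = 157 kPa, so the clay remains overconsolidated and only the recompression index applies:
S_c = C_r·H/(1+e₀)·log₁₀(σ'_f/σ'_0) = 0.028×6.9/2.1×log₁₀(110.59/66.9)
    = 0.092 × 0.21829 = 0.02008 m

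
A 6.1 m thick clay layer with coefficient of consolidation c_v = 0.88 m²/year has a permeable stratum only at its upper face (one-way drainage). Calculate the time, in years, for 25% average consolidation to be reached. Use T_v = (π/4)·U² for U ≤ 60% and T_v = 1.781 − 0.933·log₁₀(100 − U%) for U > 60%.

t ≈ 2.08 years

Drainage path length: H_d = H = 6.1 m (single drainage).
U ≤ 60%: T_v = (π/4)·U² = (π/4)×0.25² = 0.049087.
t = T_v·H_d²/c_v = 0.049087×6.1²/0.88 = 2.076 years.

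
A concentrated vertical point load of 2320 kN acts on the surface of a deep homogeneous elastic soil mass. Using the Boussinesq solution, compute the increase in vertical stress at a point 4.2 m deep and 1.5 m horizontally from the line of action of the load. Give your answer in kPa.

Boussinesq vertical stress below a point load on an elastic half-space:
Δσ_z = 3P/(2πz²) · [1 + (r/z)²]^(−5/2)
r/z = 1.5/4.2 = 0.35714; [1+(r/z)²]^(−5/2) = 0.74073.
Δσ_z = 3×2320/(2π×4.2²) × 0.74073 = 62.796 × 0.74073 = 46.51 kPa

Δσ_z ≈ 46.5 kPa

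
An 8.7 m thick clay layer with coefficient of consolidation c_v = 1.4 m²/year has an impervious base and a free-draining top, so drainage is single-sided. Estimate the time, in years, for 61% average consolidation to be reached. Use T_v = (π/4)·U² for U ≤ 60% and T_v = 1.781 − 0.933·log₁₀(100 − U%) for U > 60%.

Drainage path length: H_d = H = 8.7 m (single drainage).
U > 60%: T_v = 1.781 − 0.933·log₁₀(100 − 61) = 0.29654.
t = T_v·H_d²/c_v = 0.29654×8.7²/1.4 = 16.03 years.

t ≈ 16 years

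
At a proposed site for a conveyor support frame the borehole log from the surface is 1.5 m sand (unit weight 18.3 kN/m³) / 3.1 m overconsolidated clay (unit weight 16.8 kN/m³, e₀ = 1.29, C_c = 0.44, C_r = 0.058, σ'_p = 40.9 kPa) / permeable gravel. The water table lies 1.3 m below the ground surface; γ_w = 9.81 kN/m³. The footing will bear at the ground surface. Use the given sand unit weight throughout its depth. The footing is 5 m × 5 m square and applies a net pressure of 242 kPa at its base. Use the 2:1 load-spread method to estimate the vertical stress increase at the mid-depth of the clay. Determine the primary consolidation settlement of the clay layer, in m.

Mid-depth of clay below the ground surface: z = 1.5 + 3.1/2 = 3.05 m.
Total vertical stress at mid-clay: σ_v = 18.3×1.5 + 16.8×1.55 = 53.49 kPa.
Pore pressure: u = 9.81×(3.05 − 1.3) = 17.168 kPa.
Initial effective stress: σ'_0 = σ_v − u = 53.49 − 17.168 = 36.322 kPa.
Stress increase at mid-clay by the 2:1 spreading method:
Δσ = qBL/((B+z)(L+z)) = 242×5×5/((5+3.05)(5+3.05)) = 93.361 kPa
Final effective stress: σ'_f = 36.322 + 93.361 = 129.68 kPa.
σ'_f = 129.68 > σ'_p = 40.9 kPa, so the stress path crosses the preconsolidation pressure — recompression up to σ'_p, then virgin compression beyond:
S_c = H/(1+e₀)·[C_r·log₁₀(σ'_p/σ'_0) + C_c·log₁₀(σ'_f/σ'_p)]
    = 3.1/2.29 × [0.058×log₁₀(40.9/36.322) + 0.44×log₁₀(129.68/40.9)]
    = 1.3537 × [0.0029901 + 0.22051] = 0.3026 m

S_c ≈ 0.303 m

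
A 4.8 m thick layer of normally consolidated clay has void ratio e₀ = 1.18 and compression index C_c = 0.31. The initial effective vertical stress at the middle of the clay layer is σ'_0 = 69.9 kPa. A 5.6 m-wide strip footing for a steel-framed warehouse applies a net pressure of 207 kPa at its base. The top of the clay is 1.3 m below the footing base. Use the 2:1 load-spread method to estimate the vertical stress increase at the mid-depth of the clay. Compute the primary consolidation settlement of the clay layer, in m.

Mid-depth of clay below the footing base: z = 1.3 + 4.8/2 = 3.7 m.
Stress increase at mid-clay by the 2:1 spreading method:
Δσ = qB/(B+z) = 207×5.6/(5.6+3.7) = 124.65 kPa
Final effective stress: σ'_f = σ'_0 + Δσ = 69.9 + 124.65 = 194.55 kPa.
Normally consolidated clay, so the full stress increment lies on the virgin compression line:
S_c = C_c·H/(1+e₀)·log₁₀(σ'_f/σ'_0) = 0.31×4.8/(1+1.18)×log₁₀(194.55/69.9)
    = 0.68257 × 0.44455 = 0.3034 m

S_c ≈ 0.303 m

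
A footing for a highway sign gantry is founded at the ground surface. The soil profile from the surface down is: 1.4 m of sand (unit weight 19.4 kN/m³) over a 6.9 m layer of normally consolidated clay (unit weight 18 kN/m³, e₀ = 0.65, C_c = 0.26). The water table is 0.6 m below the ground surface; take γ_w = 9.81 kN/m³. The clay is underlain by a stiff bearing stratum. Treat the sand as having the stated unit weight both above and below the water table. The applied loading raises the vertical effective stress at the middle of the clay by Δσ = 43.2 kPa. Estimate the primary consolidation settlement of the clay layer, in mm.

Mid-depth of clay below the ground surface: z = 1.4 + 6.9/2 = 4.85 m.
Total vertical stress at mid-clay: σ_v = 19.4×1.4 + 18×3.45 = 89.26 kPa.
Pore pressure: u = 9.81×(4.85 − 0.6) = 41.693 kPa.
Initial effective stress: σ'_0 = σ_v − u = 89.26 − 41.693 = 47.567 kPa.
Final effective stress: σ'_f = σ'_0 + Δσ = 47.567 + 43.2 = 90.767 kPa.
Normally consolidated clay, so the full stress increment lies on the virgin compression line:
S_c = C_c·H/(1+e₀)·log₁₀(σ'_f/σ'_0) = 0.26×6.9/(1+0.65)×log₁₀(90.767/47.567)
    = 1.0873 × 0.28062 = 0.3051 m

S_c ≈ 305 mm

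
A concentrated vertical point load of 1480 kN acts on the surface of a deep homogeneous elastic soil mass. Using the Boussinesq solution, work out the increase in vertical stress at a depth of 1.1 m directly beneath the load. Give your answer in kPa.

Boussinesq vertical stress below a point load on an elastic half-space:
Δσ_z = 3P/(2πz²) · [1 + (r/z)²]^(−5/2)
r/z = 0/1.1 = 0; [1+(r/z)²]^(−5/2) = 1.
Δσ_z = 3×1480/(2π×1.1²) × 1 = 584.01 × 1 = 584 kPa

Δσ_z ≈ 584 kPa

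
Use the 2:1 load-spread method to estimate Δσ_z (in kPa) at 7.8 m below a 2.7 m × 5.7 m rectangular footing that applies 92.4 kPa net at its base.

By the 2:1 method the load spreads at 1 horizontal : 2 vertical, so at depth z the loaded area has grown by z in each plan dimension:
Δσ = qBL/((B+z)(L+z)) = 92.4×2.7×5.7/((2.7+7.8)(5.7+7.8)) = 10.032 kPa

Δσ_z ≈ 10 kPa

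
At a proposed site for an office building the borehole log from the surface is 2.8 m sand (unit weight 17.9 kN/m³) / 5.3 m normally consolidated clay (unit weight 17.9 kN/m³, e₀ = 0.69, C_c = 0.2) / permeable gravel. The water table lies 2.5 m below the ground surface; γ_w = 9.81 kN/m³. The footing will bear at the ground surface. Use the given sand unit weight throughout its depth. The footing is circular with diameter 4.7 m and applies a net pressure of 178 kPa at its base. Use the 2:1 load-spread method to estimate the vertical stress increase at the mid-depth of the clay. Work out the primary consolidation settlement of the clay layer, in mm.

Mid-depth of clay below the ground surface: z = 2.8 + 5.3/2 = 5.45 m.
Total vertical stress at mid-clay: σ_v = 17.9×2.8 + 17.9×2.65 = 97.555 kPa.
Pore pressure: u = 9.81×(5.45 − 2.5) = 28.94 kPa.
Initial effective stress: σ'_0 = σ_v − u = 97.555 − 28.94 = 68.615 kPa.
Stress increase at mid-clay by the 2:1 spreading method:
Δσ ≈ qD²/(D+z)² = 178×4.7²/(4.7+5.45)² = 38.167 kPa
Final effective stress: σ'_f = σ'_0 + Δσ = 68.615 + 38.167 = 106.78 kPa.
Normally consolidated clay, so the full stress increment lies on the virgin compression line:
S_c = C_c·H/(1+e₀)·log₁₀(σ'_f/σ'_0) = 0.2×5.3/(1+0.69)×log₁₀(106.78/68.615)
    = 0.62722 × 0.19207 = 0.1205 m

S_c ≈ 120 mm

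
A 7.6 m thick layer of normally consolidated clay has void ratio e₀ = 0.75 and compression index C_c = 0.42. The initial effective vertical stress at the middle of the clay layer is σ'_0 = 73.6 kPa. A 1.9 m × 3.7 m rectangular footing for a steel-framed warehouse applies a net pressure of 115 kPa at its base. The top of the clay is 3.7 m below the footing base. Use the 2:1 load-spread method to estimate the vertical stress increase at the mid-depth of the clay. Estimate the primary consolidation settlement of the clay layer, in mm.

Mid-depth of clay below the footing base: z = 3.7 + 7.6/2 = 7.5 m.
Stress increase at mid-clay by the 2:1 spreading method:
Δσ = qBL/((B+z)(L+z)) = 115×1.9×3.7/((1.9+7.5)(3.7+7.5)) = 7.679 kPa
Final effective stress: σ'_f = σ'_0 + Δσ = 73.6 + 7.679 = 81.279 kPa.
Normally consolidated clay, so the full stress increment lies on the virgin compression line:
S_c = C_c·H/(1+e₀)·log₁₀(σ'_f/σ'_0) = 0.42×7.6/(1+0.75)×log₁₀(81.279/73.6)
    = 1.824 × 0.043101 = 0.07862 m

S_c ≈ 78.6 mm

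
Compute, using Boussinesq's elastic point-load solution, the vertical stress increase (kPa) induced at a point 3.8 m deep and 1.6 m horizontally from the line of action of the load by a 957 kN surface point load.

Boussinesq vertical stress below a point load on an elastic half-space:
Δσ_z = 3P/(2πz²) · [1 + (r/z)²]^(−5/2)
r/z = 1.6/3.8 = 0.42105; [1+(r/z)²]^(−5/2) = 0.66496.
Δσ_z = 3×957/(2π×3.8²) × 0.66496 = 31.644 × 0.66496 = 21.04 kPa

Δσ_z ≈ 21 kPa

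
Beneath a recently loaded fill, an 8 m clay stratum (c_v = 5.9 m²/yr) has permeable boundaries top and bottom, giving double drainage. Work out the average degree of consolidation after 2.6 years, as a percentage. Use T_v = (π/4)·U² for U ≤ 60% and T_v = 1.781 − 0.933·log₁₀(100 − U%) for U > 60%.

U ≈ 92.4 %

Drainage path length: H_d = H/2 = 4 m (double drainage).
T_v = c_v·t/H_d² = 5.9×2.6/4² = 0.95875.
T_v = 0.95875 corresponds to the U > 60% branch:
U = 1 − 10^((1.781 − T_v)/0.933)/100 = 0.9239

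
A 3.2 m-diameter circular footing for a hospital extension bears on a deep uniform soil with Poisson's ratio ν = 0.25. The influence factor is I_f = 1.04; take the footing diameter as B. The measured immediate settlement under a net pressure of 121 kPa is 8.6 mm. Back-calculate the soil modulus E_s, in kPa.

E_s ≈ 43900 kPa

S_e = q·B·(1−ν²)/E_s · I_f  ⇒  E_s = q·B·(1−ν²)·I_f / S_e.
E_s = 121 × 3.2 × 0.9375 × 1.04 / 0.0086 = 43900 kPa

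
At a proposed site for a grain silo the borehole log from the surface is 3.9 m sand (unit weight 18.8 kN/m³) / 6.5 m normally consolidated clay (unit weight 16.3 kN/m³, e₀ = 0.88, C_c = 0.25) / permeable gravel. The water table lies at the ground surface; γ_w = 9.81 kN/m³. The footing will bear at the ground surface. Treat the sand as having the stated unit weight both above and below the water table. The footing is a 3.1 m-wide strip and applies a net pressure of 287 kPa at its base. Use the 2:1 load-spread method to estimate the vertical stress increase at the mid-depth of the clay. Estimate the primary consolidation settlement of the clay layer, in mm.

S_c ≈ 351 mm

Mid-depth of clay below the ground surface: z = 3.9 + 6.5/2 = 7.15 m.
Total vertical stress at mid-clay: σ_v = 18.8×3.9 + 16.3×3.25 = 126.3 kPa.
Pore pressure: u = 9.81×(7.15 − 0) = 70.142 kPa.
Initial effective stress: σ'_0 = σ_v − u = 126.3 − 70.142 = 56.158 kPa.
Stress increase at mid-clay by the 2:1 spreading method:
Δσ = qB/(B+z) = 287×3.1/(3.1+7.15) = 86.8 kPa
Final effective stress: σ'_f = σ'_0 + Δσ = 56.158 + 86.8 = 142.96 kPa.
Normally consolidated clay, so the full stress increment lies on the virgin compression line:
S_c = C_c·H/(1+e₀)·log₁₀(σ'_f/σ'_0) = 0.25×6.5/(1+0.88)×log₁₀(142.96/56.158)
    = 0.86436 × 0.4058 = 0.3508 m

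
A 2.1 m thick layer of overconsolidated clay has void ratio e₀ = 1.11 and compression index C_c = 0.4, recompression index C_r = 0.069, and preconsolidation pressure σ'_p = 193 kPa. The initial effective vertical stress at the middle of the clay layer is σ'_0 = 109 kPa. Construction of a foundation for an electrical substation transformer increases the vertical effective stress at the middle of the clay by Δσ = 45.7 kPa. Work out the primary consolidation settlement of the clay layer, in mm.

S_c ≈ 10.4 mm

Final effective stress: σ'_f = 109 + 45.7 = 154.7 kPa.
σ'_f = 154.7 ≤ σ'_p = 193 kPa, so the clay remains overconsolidated and only the recompression index applies:
S_c = C_r·H/(1+e₀)·log₁₀(σ'_f/σ'_0) = 0.069×2.1/2.11×log₁₀(154.7/109)
    = 0.068673 × 0.15206 = 0.01044 m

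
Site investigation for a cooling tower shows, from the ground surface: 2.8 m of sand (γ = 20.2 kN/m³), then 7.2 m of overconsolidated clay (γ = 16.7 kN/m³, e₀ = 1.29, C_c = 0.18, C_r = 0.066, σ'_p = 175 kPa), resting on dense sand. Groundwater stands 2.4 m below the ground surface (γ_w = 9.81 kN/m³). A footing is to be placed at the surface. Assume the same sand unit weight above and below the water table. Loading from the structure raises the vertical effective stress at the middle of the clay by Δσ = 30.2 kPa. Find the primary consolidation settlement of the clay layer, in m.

S_c ≈ 0.0297 m

Mid-depth of clay below the ground surface: z = 2.8 + 7.2/2 = 6.4 m.
Total vertical stress at mid-clay: σ_v = 20.2×2.8 + 16.7×3.6 = 116.68 kPa.
Pore pressure: u = 9.81×(6.4 − 2.4) = 39.24 kPa.
Initial effective stress: σ'_0 = σ_v − u = 116.68 − 39.24 = 77.44 kPa.
Final effective stress: σ'_f = 77.44 + 30.2 = 107.64 kPa.
σ'_f = 107.64 ≤ σ'_p = 175 kPa, so the clay remains overconsolidated and only the recompression index applies:
S_c = C_r·H/(1+e₀)·log₁₀(σ'_f/σ'_0) = 0.066×7.2/2.29×log₁₀(107.64/77.44)
    = 0.20751 × 0.14301 = 0.02968 m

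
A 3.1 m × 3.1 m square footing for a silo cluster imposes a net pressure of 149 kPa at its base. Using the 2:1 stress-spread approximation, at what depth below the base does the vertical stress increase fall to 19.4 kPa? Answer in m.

2:1 spreading — at depth z the loaded area has grown by z in each plan dimension:
qB²/(B+z)² = Δσ_z ⇒ z = B(√(q/Δσ_z) − 1) = 3.1×(√(149/19.4) − 1) = 5.491 m

z ≈ 5.49 m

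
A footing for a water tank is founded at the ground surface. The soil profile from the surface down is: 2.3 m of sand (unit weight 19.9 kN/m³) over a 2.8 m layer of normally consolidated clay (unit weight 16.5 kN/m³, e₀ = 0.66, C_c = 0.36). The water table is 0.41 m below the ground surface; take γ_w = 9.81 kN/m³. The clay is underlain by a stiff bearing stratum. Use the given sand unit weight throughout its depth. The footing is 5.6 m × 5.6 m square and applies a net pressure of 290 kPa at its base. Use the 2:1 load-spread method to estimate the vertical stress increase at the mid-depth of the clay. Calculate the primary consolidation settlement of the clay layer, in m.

Mid-depth of clay below the ground surface: z = 2.3 + 2.8/2 = 3.7 m.
Total vertical stress at mid-clay: σ_v = 19.9×2.3 + 16.5×1.4 = 68.87 kPa.
Pore pressure: u = 9.81×(3.7 − 0.41) = 32.275 kPa.
Initial effective stress: σ'_0 = σ_v − u = 68.87 − 32.275 = 36.595 kPa.
Stress increase at mid-clay by the 2:1 spreading method:
Δσ = qBL/((B+z)(L+z)) = 290×5.6×5.6/((5.6+3.7)(5.6+3.7)) = 105.15 kPa
Final effective stress: σ'_f = σ'_0 + Δσ = 36.595 + 105.15 = 141.75 kPa.
Normally consolidated clay, so the full stress increment lies on the virgin compression line:
S_c = C_c·H/(1+e₀)·log₁₀(σ'_f/σ'_0) = 0.36×2.8/(1+0.66)×log₁₀(141.75/36.595)
    = 0.60723 × 0.5881 = 0.3571 m

S_c ≈ 0.357 m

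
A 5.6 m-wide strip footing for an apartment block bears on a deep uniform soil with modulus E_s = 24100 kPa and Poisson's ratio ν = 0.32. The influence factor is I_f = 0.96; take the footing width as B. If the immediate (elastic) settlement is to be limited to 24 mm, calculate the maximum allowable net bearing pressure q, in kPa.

q ≈ 120 kPa

S_e = q·B·(1−ν²)/E_s · I_f  ⇒  q = S_e·E_s / (B·(1−ν²)·I_f).
q = 0.024 × 24100 / (5.6 × 0.8976 × 0.96) = 119.9 kPa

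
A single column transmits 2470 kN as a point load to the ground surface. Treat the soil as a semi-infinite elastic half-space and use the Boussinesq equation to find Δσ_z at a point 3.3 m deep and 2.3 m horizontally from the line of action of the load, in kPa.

Δσ_z ≈ 40.2 kPa

Boussinesq vertical stress below a point load on an elastic half-space:
Δσ_z = 3P/(2πz²) · [1 + (r/z)²]^(−5/2)
r/z = 2.3/3.3 = 0.69697; [1+(r/z)²]^(−5/2) = 0.37164.
Δσ_z = 3×2470/(2π×3.3²) × 0.37164 = 108.3 × 0.37164 = 40.25 kPa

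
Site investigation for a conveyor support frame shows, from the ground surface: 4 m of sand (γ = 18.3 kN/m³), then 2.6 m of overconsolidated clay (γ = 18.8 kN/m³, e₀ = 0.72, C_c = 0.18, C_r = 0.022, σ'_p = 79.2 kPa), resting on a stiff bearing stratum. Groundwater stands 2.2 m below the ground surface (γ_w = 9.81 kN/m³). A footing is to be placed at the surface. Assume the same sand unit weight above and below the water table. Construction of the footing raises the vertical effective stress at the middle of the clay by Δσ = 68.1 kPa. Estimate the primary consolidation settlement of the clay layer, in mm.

Mid-depth of clay below the ground surface: z = 4 + 2.6/2 = 5.3 m.
Total vertical stress at mid-clay: σ_v = 18.3×4 + 18.8×1.3 = 97.64 kPa.
Pore pressure: u = 9.81×(5.3 − 2.2) = 30.411 kPa.
Initial effective stress: σ'_0 = σ_v − u = 97.64 − 30.411 = 67.229 kPa.
Final effective stress: σ'_f = 67.229 + 68.1 = 135.33 kPa.
σ'_f = 135.33 > σ'_p = 79.2 kPa, so the stress path crosses the preconsolidation pressure — recompression up to σ'_p, then virgin compression beyond:
S_c = H/(1+e₀)·[C_r·log₁₀(σ'_p/σ'_0) + C_c·log₁₀(σ'_f/σ'_p)]
    = 2.6/1.72 × [0.022×log₁₀(79.2/67.229) + 0.18×log₁₀(135.33/79.2)]
    = 1.5116 × [0.0015657 + 0.04188] = 0.06567 m

S_c ≈ 65.7 mm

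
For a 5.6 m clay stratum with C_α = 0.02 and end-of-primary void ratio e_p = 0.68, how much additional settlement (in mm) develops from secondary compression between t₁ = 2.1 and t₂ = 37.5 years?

S_s ≈ 83.5 mm

Secondary compression: S_s = C_α·H/(1+e_p)·log₁₀(t₂/t₁)
S_s = 0.02×5.6/(1+0.68)×log₁₀(37.5/2.1)
    = 0.06667 × 1.252 = 0.08345 m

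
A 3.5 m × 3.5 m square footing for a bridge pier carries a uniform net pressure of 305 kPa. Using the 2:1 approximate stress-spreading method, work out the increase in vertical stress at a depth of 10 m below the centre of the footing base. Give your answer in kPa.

Δσ_z ≈ 20.5 kPa

By the 2:1 method the load spreads at 1 horizontal : 2 vertical, so at depth z the loaded area has grown by z in each plan dimension:
Δσ = qBL/((B+z)(L+z)) = 305×3.5×3.5/((3.5+10)(3.5+10)) = 20.501 kPa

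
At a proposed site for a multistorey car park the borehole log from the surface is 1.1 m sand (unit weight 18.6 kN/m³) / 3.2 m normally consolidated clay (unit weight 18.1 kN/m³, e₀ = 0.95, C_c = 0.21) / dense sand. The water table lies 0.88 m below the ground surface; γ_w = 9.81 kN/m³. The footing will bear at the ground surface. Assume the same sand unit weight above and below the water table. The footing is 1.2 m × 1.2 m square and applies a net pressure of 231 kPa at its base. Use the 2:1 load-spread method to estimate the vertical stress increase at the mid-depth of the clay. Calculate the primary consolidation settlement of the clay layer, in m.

S_c ≈ 0.0788 m

Mid-depth of clay below the ground surface: z = 1.1 + 3.2/2 = 2.7 m.
Total vertical stress at mid-clay: σ_v = 18.6×1.1 + 18.1×1.6 = 49.42 kPa.
Pore pressure: u = 9.81×(2.7 − 0.88) = 17.854 kPa.
Initial effective stress: σ'_0 = σ_v − u = 49.42 − 17.854 = 31.566 kPa.
Stress increase at mid-clay by the 2:1 spreading method:
Δσ = qBL/((B+z)(L+z)) = 231×1.2×1.2/((1.2+2.7)(1.2+2.7)) = 21.87 kPa
Final effective stress: σ'_f = σ'_0 + Δσ = 31.566 + 21.87 = 53.436 kPa.
Normally consolidated clay, so the full stress increment lies on the virgin compression line:
S_c = C_c·H/(1+e₀)·log₁₀(σ'_f/σ'_0) = 0.21×3.2/(1+0.95)×log₁₀(53.436/31.566)
    = 0.34462 × 0.22861 = 0.07878 m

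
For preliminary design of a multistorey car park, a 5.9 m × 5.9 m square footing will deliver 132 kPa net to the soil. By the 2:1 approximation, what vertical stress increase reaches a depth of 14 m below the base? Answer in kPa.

Δσ_z ≈ 11.6 kPa

By the 2:1 method the load spreads at 1 horizontal : 2 vertical, so at depth z the loaded area has grown by z in each plan dimension:
Δσ = qBL/((B+z)(L+z)) = 132×5.9×5.9/((5.9+14)(5.9+14)) = 11.603 kPa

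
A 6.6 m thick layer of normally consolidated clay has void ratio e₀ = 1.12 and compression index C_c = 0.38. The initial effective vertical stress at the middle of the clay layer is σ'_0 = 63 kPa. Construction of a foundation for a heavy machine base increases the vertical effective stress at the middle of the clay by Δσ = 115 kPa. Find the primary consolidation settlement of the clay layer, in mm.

S_c ≈ 534 mm

Final effective stress: σ'_f = σ'_0 + Δσ = 63 + 115 = 178 kPa.
Normally consolidated clay, so the full stress increment lies on the virgin compression line:
S_c = C_c·H/(1+e₀)·log₁₀(σ'_f/σ'_0) = 0.38×6.6/(1+1.12)×log₁₀(178/63)
    = 1.183 × 0.45108 = 0.5336 m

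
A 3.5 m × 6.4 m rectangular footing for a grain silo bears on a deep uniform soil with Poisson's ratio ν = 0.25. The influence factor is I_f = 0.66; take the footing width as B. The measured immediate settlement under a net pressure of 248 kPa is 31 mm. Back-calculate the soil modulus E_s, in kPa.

S_e = q·B·(1−ν²)/E_s · I_f  ⇒  E_s = q·B·(1−ν²)·I_f / S_e.
E_s = 248 × 3.5 × 0.9375 × 0.66 / 0.031 = 17320 kPa

E_s ≈ 17300 kPa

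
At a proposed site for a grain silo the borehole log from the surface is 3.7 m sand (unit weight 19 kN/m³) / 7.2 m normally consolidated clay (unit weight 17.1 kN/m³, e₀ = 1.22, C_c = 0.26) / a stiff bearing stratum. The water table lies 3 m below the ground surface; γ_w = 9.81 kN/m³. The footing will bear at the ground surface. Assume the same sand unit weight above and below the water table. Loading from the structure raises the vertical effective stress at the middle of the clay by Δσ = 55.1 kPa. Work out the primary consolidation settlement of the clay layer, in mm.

Mid-depth of clay below the ground surface: z = 3.7 + 7.2/2 = 7.3 m.
Total vertical stress at mid-clay: σ_v = 19×3.7 + 17.1×3.6 = 131.86 kPa.
Pore pressure: u = 9.81×(7.3 − 3) = 42.183 kPa.
Initial effective stress: σ'_0 = σ_v − u = 131.86 − 42.183 = 89.677 kPa.
Final effective stress: σ'_f = σ'_0 + Δσ = 89.677 + 55.1 = 144.78 kPa.
Normally consolidated clay, so the full stress increment lies on the virgin compression line:
S_c = C_c·H/(1+e₀)·log₁₀(σ'_f/σ'_0) = 0.26×7.2/(1+1.22)×log₁₀(144.78/89.677)
    = 0.84324 × 0.20803 = 0.1754 m

S_c ≈ 175 mm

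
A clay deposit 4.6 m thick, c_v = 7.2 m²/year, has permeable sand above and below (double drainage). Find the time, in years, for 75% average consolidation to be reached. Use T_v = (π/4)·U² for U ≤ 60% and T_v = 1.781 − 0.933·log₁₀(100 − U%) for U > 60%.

t ≈ 0.35 years

Drainage path length: H_d = H/2 = 2.3 m (double drainage).
U > 60%: T_v = 1.781 − 0.933·log₁₀(100 − 75) = 0.47672.
t = T_v·H_d²/c_v = 0.47672×2.3²/7.2 = 0.3503 years.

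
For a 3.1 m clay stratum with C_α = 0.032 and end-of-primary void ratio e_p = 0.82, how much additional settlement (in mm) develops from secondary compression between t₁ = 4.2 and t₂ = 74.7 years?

Secondary compression: S_s = C_α·H/(1+e_p)·log₁₀(t₂/t₁)
S_s = 0.032×3.1/(1+0.82)×log₁₀(74.7/4.2)
    = 0.05451 × 1.25 = 0.06814 m

S_s ≈ 68.1 mm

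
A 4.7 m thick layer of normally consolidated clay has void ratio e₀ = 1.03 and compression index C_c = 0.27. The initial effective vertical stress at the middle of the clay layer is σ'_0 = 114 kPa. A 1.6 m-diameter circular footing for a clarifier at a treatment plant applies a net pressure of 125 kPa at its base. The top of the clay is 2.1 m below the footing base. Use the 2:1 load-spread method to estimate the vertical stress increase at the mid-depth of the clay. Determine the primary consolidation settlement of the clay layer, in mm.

S_c ≈ 20.1 mm

Mid-depth of clay below the footing base: z = 2.1 + 4.7/2 = 4.45 m.
Stress increase at mid-clay by the 2:1 spreading method:
Δσ ≈ qD²/(D+z)² = 125×1.6²/(1.6+4.45)² = 8.7426 kPa
Final effective stress: σ'_f = σ'_0 + Δσ = 114 + 8.7426 = 122.74 kPa.
Normally consolidated clay, so the full stress increment lies on the virgin compression line:
S_c = C_c·H/(1+e₀)·log₁₀(σ'_f/σ'_0) = 0.27×4.7/(1+1.03)×log₁₀(122.74/114)
    = 0.62512 × 0.032081 = 0.02005 m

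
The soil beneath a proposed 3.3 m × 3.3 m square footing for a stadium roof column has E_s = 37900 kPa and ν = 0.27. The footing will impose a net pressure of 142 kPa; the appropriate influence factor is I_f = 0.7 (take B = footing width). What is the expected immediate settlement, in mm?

S_e ≈ 8.02 mm

Immediate (elastic) settlement: S_e = q·B·(1−ν²)/E_s · I_f.
S_e = 142 × 3.3 × (1 − 0.27²) / 37900 × 0.7
    = 142 × 3.3 × 0.9271 / 37900 × 0.7
    = 0.008024 m = 8.024 mm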